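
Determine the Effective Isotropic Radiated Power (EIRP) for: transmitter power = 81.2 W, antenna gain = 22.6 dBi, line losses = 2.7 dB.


Pt = 81.2 W = 19.0956 dBW
EIRP = Pt_dBW + Gt - losses = 19.0956 + 22.6 - 2.7 = 38.9956 dBW

38.9956 dBW


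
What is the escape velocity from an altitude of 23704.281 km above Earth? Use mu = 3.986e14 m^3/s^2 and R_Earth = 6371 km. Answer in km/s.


r = 6371.0 + 23704.281 = 30075.2810 km = 3.0075281e+07 m
v_esc = sqrt(2*mu/r) = sqrt(2*3.986e14 / 3.0075281e+07)
v_esc = 5148.4773 m/s = 5.1485 km/s

5.1485 km/s


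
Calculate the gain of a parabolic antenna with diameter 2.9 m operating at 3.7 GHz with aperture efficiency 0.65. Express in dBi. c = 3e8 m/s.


lambda = c/f = 3e8 / 3.7e+09 = 0.08108108 m
G = eta*(pi*D/lambda)^2 = 0.65*(pi*2.9/0.08108108)^2
G = 8206.7279 (linear)
G = 10*log10(8206.7279) = 39.1417 dBi

39.1417 dBi


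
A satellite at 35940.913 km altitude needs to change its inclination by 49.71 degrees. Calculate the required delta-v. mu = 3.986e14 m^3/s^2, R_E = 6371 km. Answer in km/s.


r = 42311.9130 km = 4.2311913e+07 m
V = sqrt(mu/r) = 3069.2857 m/s
di = 49.71 deg = 0.8676032 rad
dV = 2*V*sin(di/2) = 2*3069.2857*sin(0.4338016)
dV = 2580.1845 m/s = 2.5802 km/s

2.5802 km/s


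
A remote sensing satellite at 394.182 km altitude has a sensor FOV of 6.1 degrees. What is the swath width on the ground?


FOV = 6.1 deg = 0.1064651 rad
swath = 2 * alt * tan(FOV/2) = 2 * 394.182 * tan(0.05323254)
swath = 2 * 394.182 * 0.05328288
swath = 42.0063 km

42.0063 km


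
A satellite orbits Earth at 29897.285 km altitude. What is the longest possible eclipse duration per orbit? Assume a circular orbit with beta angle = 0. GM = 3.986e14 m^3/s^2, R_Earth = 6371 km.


r = 36268.2850 km
T = 1145.6462 min
Eclipse fraction = arcsin(R_E/r)/pi = arcsin(6371.0000/36268.2850)/pi
= arcsin(0.1756631)/pi = 0.05620694
Eclipse duration = 0.05620694 * 1145.6462 = 64.3933 min

64.3933 minutes


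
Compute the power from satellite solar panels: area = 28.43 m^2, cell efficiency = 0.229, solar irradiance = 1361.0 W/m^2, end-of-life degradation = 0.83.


P = area * eta * S * degradation
P = 28.43 * 0.229 * 1361.0 * 0.83
P = 7354.4222 W

7354.4222 W


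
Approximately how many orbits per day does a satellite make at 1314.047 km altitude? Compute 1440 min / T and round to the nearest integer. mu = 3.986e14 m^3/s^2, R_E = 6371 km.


r = 7.685047e+06 m
T = 2*pi*sqrt(r^3/mu) = 6704.7257 s = 111.7454 min
revs/day = 1440 / 111.7454 = 12.8864
Rounded: 13 revolutions per day

13 revolutions per day


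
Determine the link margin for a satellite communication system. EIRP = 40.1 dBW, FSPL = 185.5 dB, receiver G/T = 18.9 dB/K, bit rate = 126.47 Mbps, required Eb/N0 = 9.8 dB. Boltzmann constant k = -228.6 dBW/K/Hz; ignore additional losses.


C/N0 = EIRP - FSPL + G/T - k = 40.1 - 185.5 + 18.9 - (-228.6)
C/N0 = 102.1000 dB-Hz
R_b = 126.47 Mbps = 1.2647e+08 bps -> 10*log10(R_b) = 81.0199 dB-Hz
Eb/N0 = C/N0 - 10*log10(R_b) = 102.1000 - 81.0199 = 21.0801 dB
Margin = Eb/N0 - Eb/N0_req = 21.0801 - 9.8 = 11.2801 dB (link closes)

11.2801 dB


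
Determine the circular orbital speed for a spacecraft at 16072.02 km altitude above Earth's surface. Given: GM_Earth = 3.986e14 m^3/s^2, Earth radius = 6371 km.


r = R_E + alt = 6371.0 + 16072.02 = 22443.0200 km = 2.244302e+07 m
v = sqrt(mu/r) = sqrt(3.986e14 / 2.244302e+07) = 4214.3248 m/s = 4.2143 km/s

4.2143 km/s


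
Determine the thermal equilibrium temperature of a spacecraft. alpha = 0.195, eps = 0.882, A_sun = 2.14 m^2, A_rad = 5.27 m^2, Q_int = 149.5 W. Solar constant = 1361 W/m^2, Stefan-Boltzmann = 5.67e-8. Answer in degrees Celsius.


Numerator = alpha*S*A_sun + Q_int = 0.195*1361*2.14 + 149.5 = 717.4453 W
Denominator = eps*sigma*A_rad = 0.882*5.67e-8*5.27 = 2.6354954e-07 W/K^4
T^4 = 2.7222408e+09 K^4
T = 228.4187 K = -44.7313 C

-44.7313 degrees Celsius


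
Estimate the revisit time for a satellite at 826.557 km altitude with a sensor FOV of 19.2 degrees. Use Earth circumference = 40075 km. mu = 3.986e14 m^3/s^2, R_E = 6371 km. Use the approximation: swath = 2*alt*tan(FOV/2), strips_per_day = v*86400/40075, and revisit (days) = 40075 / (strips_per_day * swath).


swath = 2*826.557*tan(0.1675516) = 279.6033 km
v = sqrt(mu/r) = 7441.7674 m/s = 7.4418 km/s
strips/day = v*86400/40075 = 7.4418*86400/40075 = 16.0441
coverage/day = strips * swath = 16.0441 * 279.6033 = 4485.9931 km
revisit = 40075 / 4485.9931 = 8.9334 days

8.9334 days


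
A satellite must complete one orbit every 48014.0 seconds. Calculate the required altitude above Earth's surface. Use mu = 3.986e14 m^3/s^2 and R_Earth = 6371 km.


T = 48014.0 s
r = (mu*T^2/(4*pi^2))^(1/3) = (3.986e14 * 48014.0^2 / (4*pi^2))^(1/3)
r = 2.8552082e+07 m = 28552.0817 km
alt = r - R_E = 28552.0817 - 6371 = 22181.0817 km

22181.0817 km


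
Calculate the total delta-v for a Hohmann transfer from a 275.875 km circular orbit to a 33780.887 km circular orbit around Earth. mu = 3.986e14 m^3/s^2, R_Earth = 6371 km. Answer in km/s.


r1 = 6646.8750 km = 6.646875e+06 m
r2 = 40151.8870 km = 4.0151887e+07 m
dv1 = sqrt(mu/r1)*(sqrt(2*r2/(r1+r2)) - 1) = 2400.1310 m/s
dv2 = sqrt(mu/r2)*(1 - sqrt(2*r1/(r1+r2))) = 1471.4859 m/s
total dv = |dv1| + |dv2| = 2400.1310 + 1471.4859 = 3871.6169 m/s = 3.8716 km/s

3.8716 km/s


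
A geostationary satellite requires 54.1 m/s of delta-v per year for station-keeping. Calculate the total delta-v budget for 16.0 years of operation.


dV = rate * years = 54.1 * 16.0
dV = 865.6000 m/s

865.6000 m/s


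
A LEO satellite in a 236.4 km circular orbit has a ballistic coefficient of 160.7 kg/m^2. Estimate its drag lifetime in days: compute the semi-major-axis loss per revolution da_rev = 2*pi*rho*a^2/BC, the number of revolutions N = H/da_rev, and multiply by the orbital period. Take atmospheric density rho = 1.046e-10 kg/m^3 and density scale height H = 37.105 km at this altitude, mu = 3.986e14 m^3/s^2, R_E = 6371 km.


a = R_E + alt = 6607.4000 km = 6.6074e+06 m
da_rev = 2*pi*rho*a^2/BC = 2*pi*1.046e-10*(6.6074e+06)^2/160.7 = 178.548775 m per revolution
N = H/da_rev = 37105.0000 m / 178.548775 m = 207.8144 revolutions
P = 2*pi*sqrt(a^3/mu) = 5345.1158 s
lifetime = N*P = 207.8144 * 5345.1158 = 1.1107918e+06 s = 12.8564 days

12.8564 days


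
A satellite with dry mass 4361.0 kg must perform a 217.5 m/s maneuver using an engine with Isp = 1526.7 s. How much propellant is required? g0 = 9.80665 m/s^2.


ve = Isp * g0 = 1526.7 * 9.80665 = 14971.812555 m/s
mass ratio = exp(dv/ve) = exp(217.5/14971.812555) = 1.01463333
m_prop = m_dry * (mr - 1) = 4361.0 * (1.01463333 - 1)
m_prop = 63.8160 kg

63.8160 kg


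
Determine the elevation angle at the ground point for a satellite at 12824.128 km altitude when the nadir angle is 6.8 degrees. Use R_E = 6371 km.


r = R_E + alt = 19195.1280 km
Law of sines in the satellite / Earth-center / ground-point triangle:
  sin(nadir)/R_E = sin(90 + el)/r  =>  cos(el) = (r/R_E)*sin(nadir)
cos(el) = (19195.1280 / 6371.0000) * sin(6.8 deg) = 0.3567382
el = arccos(0.3567382) = 69.1000 deg
(Earth-central angle = 90 - nadir - el = 14.1000 deg)

69.1000 degrees


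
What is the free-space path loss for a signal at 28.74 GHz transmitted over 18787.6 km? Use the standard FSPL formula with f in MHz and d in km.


f = 28.74 GHz = 28740.0000 MHz
d = 18787.6 km
FSPL = 32.44 + 20*log10(28740.0000) + 20*log10(18787.6)
FSPL = 32.44 + 89.1697 + 85.4774
FSPL = 207.0872 dB

207.0872 dB


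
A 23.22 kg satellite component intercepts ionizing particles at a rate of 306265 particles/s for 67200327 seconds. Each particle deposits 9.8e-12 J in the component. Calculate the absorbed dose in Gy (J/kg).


Total energy deposited = rate * time * E_per
  = 306265 * 67200327 * 9.8e-12 = 201.6949 J
Dose = E_total / mass = 201.6949 / 23.22
Dose = 8.6863 Gy

8.6863 Gy


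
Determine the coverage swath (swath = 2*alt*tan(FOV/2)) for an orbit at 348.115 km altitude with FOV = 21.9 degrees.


FOV = 21.9 deg = 0.3822271 rad
swath = 2 * alt * tan(FOV/2) = 2 * 348.115 * tan(0.1911136)
swath = 2 * 348.115 * 0.1934748
swath = 134.7030 km

134.7030 km


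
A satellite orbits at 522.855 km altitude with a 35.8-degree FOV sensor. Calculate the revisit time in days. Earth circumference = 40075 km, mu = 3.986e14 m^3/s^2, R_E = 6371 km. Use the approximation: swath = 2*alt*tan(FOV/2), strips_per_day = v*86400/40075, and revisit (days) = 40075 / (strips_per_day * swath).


swath = 2*522.855*tan(0.3124139) = 337.7551 km
v = sqrt(mu/r) = 7603.9206 m/s = 7.6039 km/s
strips/day = v*86400/40075 = 7.6039*86400/40075 = 16.3937
coverage/day = strips * swath = 16.3937 * 337.7551 = 5537.0665 km
revisit = 40075 / 5537.0665 = 7.2376 days

7.2376 days


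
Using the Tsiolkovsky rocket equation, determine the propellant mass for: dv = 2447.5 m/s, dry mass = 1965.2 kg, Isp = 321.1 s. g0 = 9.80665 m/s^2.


ve = Isp * g0 = 321.1 * 9.80665 = 3148.915315 m/s
mass ratio = exp(dv/ve) = exp(2447.5/3148.915315) = 2.17548531
m_prop = m_dry * (mr - 1) = 1965.2 * (2.17548531 - 1)
m_prop = 2310.0637 kg

2310.0637 kg


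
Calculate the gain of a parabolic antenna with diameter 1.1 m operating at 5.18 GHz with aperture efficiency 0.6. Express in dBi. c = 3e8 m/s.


lambda = c/f = 3e8 / 5.18e+09 = 0.05791506 m
G = eta*(pi*D/lambda)^2 = 0.6*(pi*1.1/0.05791506)^2
G = 2136.2564 (linear)
G = 10*log10(2136.2564) = 33.2965 dBi

33.2965 dBi


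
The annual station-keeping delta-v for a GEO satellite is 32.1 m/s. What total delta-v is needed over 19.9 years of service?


dV = rate * years = 32.1 * 19.9
dV = 638.7900 m/s

638.7900 m/s


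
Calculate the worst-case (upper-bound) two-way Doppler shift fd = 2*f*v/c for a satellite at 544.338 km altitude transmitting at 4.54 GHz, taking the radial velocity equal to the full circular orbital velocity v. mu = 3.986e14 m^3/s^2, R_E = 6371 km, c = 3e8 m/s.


r = 6.915338e+06 m
v = sqrt(mu/r) = 7592.1004 m/s (worst-case radial velocity)
f = 4.54 GHz = 4.54e+09 Hz
fd = 2*f*v/c = 2*4.54e+09*7592.1004/3.0e+08
fd = 229787.5713 Hz

229787.5713 Hz


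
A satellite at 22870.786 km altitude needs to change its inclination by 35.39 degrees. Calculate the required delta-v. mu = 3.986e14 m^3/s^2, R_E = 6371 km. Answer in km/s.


r = 29241.7860 km = 2.9241786e+07 m
V = sqrt(mu/r) = 3692.0426 m/s
di = 35.39 deg = 0.617672 rad
dV = 2*V*sin(di/2) = 2*3692.0426*sin(0.308836)
dV = 2244.3921 m/s = 2.2444 km/s

2.2444 km/s


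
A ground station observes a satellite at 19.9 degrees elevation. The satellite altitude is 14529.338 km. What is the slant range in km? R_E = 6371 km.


h = 14529.338 km, el = 19.9 deg
d = -R_E*sin(el) + sqrt((R_E*sin(el))^2 + 2*R_E*h + h^2)
d = -6371.0000*sin(0.3473205) + sqrt((6371.0000*0.3403796)^2 + 2*6371.0000*14529.338 + 14529.338^2)
d = 17854.8565 km

17854.8565 km


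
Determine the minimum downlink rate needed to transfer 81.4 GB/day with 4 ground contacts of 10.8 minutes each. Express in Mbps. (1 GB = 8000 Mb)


total contact time = 4 * 10.8 * 60 = 2592.0000 s
data = 81.4 GB = 651200.0000 Mb
rate = 651200.0000 / 2592.0000 = 251.2346 Mbps

251.2346 Mbps


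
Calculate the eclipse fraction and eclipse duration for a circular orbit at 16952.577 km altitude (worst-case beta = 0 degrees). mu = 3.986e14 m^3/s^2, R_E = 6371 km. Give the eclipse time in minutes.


r = 23323.5770 km
T = 590.8166 min
Eclipse fraction = arcsin(R_E/r)/pi = arcsin(6371.0000/23323.5770)/pi
= arcsin(0.2731571)/pi = 0.08806788
Eclipse duration = 0.08806788 * 590.8166 = 52.0320 min

52.0320 minutes


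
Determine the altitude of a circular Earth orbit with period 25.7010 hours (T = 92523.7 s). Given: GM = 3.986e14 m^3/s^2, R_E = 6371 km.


T = 92523.7 s
r = (mu*T^2/(4*pi^2))^(1/3) = (3.986e14 * 92523.7^2 / (4*pi^2))^(1/3)
r = 4.421414e+07 m = 44214.1398 km
alt = r - R_E = 44214.1398 - 6371 = 37843.1398 km

37843.1398 km


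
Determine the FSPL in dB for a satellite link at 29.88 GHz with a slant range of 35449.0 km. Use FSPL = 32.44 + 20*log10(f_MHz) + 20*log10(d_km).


f = 29.88 GHz = 29880.0000 MHz
d = 35449.0 km
FSPL = 32.44 + 20*log10(29880.0000) + 20*log10(35449.0)
FSPL = 32.44 + 89.5076 + 90.9921
FSPL = 212.9397 dB

212.9397 dB


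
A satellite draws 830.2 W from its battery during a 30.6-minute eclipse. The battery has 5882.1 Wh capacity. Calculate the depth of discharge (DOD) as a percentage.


E_used = P * t / 60 = 830.2 * 30.6 / 60 = 423.4020 Wh
DOD = E_used / E_total * 100 = 423.4020 / 5882.1 * 100
DOD = 7.1981 %

7.1981 %


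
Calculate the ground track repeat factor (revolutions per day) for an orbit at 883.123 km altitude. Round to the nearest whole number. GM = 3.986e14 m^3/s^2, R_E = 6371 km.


r = 7.254123e+06 m
T = 2*pi*sqrt(r^3/mu) = 6148.7749 s = 102.4796 min
revs/day = 1440 / 102.4796 = 14.0516
Rounded: 14 revolutions per day

14 revolutions per day


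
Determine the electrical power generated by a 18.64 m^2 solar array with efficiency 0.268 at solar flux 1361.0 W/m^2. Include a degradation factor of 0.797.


P = area * eta * S * degradation
P = 18.64 * 0.268 * 1361.0 * 0.797
P = 5418.7255 W

5418.7255 W


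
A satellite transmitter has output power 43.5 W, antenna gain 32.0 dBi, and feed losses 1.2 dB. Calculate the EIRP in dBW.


Pt = 43.5 W = 16.3849 dBW
EIRP = Pt_dBW + Gt - losses = 16.3849 + 32.0 - 1.2 = 47.1849 dBW

47.1849 dBW


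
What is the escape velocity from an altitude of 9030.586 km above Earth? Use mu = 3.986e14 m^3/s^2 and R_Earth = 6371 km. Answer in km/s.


r = 6371.0 + 9030.586 = 15401.5860 km = 1.5401586e+07 m
v_esc = sqrt(2*mu/r) = sqrt(2*3.986e14 / 1.5401586e+07)
v_esc = 7194.5051 m/s = 7.1945 km/s

7.1945 km/s


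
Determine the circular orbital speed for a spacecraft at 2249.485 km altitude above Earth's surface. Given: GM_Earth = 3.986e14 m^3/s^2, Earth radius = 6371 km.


r = R_E + alt = 6371.0 + 2249.485 = 8620.4850 km = 8.620485e+06 m
v = sqrt(mu/r) = sqrt(3.986e14 / 8.620485e+06) = 6799.9042 m/s = 6.7999 km/s

6.7999 km/s


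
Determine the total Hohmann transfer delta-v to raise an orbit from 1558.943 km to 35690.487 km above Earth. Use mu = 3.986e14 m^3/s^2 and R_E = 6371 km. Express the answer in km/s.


r1 = 7929.9430 km = 7.929943e+06 m
r2 = 42061.4870 km = 4.2061487e+07 m
dv1 = sqrt(mu/r1)*(sqrt(2*r2/(r1+r2)) - 1) = 2107.1416 m/s
dv2 = sqrt(mu/r2)*(1 - sqrt(2*r1/(r1+r2))) = 1344.4910 m/s
total dv = |dv1| + |dv2| = 2107.1416 + 1344.4910 = 3451.6326 m/s = 3.4516 km/s

3.4516 km/s


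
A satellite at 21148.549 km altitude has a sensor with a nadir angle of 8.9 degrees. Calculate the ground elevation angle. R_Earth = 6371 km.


r = R_E + alt = 27519.5490 km
Law of sines in the satellite / Earth-center / ground-point triangle:
  sin(nadir)/R_E = sin(90 + el)/r  =>  cos(el) = (r/R_E)*sin(nadir)
cos(el) = (27519.5490 / 6371.0000) * sin(8.9 deg) = 0.6682719
el = arccos(0.6682719) = 48.0662 deg
(Earth-central angle = 90 - nadir - el = 33.0338 deg)

48.0662 degrees


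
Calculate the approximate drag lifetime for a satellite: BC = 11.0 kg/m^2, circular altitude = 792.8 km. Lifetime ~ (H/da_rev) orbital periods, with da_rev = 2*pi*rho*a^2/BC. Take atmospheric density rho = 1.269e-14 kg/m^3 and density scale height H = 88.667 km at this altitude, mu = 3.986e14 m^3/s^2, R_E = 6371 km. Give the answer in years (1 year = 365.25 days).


a = R_E + alt = 7163.8000 km = 7.1638e+06 m
da_rev = 2*pi*rho*a^2/BC = 2*pi*1.269e-14*(7.1638e+06)^2/11.0 = 0.371993808 m per revolution
N = H/da_rev = 88667.0000 m / 0.371993808 m = 238356.1182 revolutions
P = 2*pi*sqrt(a^3/mu) = 6034.2931 s
lifetime = N*P = 238356.1182 * 6034.2931 = 1.4383107e+09 s = 16647.1143 days
years = 16647.1143 / 365.25 = 45.5773 years

45.5773 years


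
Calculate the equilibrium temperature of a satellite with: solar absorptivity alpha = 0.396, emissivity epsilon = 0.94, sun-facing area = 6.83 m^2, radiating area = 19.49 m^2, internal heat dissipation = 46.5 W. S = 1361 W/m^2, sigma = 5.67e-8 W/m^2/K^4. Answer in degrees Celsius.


Numerator = alpha*S*A_sun + Q_int = 0.396*1361*6.83 + 46.5 = 3727.5695 W
Denominator = eps*sigma*A_rad = 0.94*5.67e-8*19.49 = 1.038778e-06 W/K^4
T^4 = 3.5884177e+09 K^4
T = 244.7517 K = -28.3983 C

-28.3983 degrees Celsius


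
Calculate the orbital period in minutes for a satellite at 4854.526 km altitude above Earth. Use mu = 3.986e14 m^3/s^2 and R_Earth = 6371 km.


r = 11225.5260 km = 1.1225526e+07 m
T = 2*pi*sqrt(r^3/mu) = 2*pi*sqrt(1.4145559e+21 / 3.986e14)
T = 11836.4446 s = 197.2741 min

197.2741 minutes


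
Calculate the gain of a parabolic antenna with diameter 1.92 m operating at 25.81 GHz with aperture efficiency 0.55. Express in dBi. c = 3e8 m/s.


lambda = c/f = 3e8 / 2.581e+10 = 0.0116234 m
G = eta*(pi*D/lambda)^2 = 0.55*(pi*1.92/0.0116234)^2
G = 148114.7780 (linear)
G = 10*log10(148114.7780) = 51.7060 dBi

51.7060 dBi


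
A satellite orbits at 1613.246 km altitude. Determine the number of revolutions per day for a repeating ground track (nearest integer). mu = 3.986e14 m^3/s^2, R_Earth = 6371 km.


r = 7.984246e+06 m
T = 2*pi*sqrt(r^3/mu) = 7100.0611 s = 118.3344 min
revs/day = 1440 / 118.3344 = 12.1689
Rounded: 12 revolutions per day

12 revolutions per day


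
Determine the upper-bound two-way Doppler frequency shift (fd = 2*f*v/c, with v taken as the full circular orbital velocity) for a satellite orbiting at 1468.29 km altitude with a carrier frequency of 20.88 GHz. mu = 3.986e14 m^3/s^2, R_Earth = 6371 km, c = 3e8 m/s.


r = 7.83929e+06 m
v = sqrt(mu/r) = 7130.6691 m/s (worst-case radial velocity)
f = 20.88 GHz = 2.088e+10 Hz
fd = 2*f*v/c = 2*2.088e+10*7130.6691/3.0e+08
fd = 992589.1352 Hz

992589.1352 Hz


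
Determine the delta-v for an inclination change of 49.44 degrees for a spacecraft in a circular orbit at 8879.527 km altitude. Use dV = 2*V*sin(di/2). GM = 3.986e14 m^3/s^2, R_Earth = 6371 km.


r = 15250.5270 km = 1.5250527e+07 m
V = sqrt(mu/r) = 5112.4164 m/s
di = 49.44 deg = 0.8628908 rad
dV = 2*V*sin(di/2) = 2*5112.4164*sin(0.4314454)
dV = 4275.8633 m/s = 4.2759 km/s

4.2759 km/s


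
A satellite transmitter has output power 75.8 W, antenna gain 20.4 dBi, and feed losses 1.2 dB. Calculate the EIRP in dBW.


Pt = 75.8 W = 18.7967 dBW
EIRP = Pt_dBW + Gt - losses = 18.7967 + 20.4 - 1.2 = 37.9967 dBW

37.9967 dBW


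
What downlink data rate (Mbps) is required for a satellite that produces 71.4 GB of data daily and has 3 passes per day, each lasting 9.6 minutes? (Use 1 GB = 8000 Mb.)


total contact time = 3 * 9.6 * 60 = 1728.0000 s
data = 71.4 GB = 571200.0000 Mb
rate = 571200.0000 / 1728.0000 = 330.5556 Mbps

330.5556 Mbps


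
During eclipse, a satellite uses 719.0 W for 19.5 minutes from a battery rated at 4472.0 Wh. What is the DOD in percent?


E_used = P * t / 60 = 719.0 * 19.5 / 60 = 233.6750 Wh
DOD = E_used / E_total * 100 = 233.6750 / 4472.0 * 100
DOD = 5.2253 %

5.2253 %


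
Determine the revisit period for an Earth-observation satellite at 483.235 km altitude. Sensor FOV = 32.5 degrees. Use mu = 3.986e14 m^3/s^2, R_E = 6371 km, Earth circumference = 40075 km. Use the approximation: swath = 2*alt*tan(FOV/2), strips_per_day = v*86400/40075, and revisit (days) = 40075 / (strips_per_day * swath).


swath = 2*483.235*tan(0.283616) = 281.7003 km
v = sqrt(mu/r) = 7625.8657 m/s = 7.6259 km/s
strips/day = v*86400/40075 = 7.6259*86400/40075 = 16.4410
coverage/day = strips * swath = 16.4410 * 281.7003 = 4631.4470 km
revisit = 40075 / 4631.4470 = 8.6528 days

8.6528 days


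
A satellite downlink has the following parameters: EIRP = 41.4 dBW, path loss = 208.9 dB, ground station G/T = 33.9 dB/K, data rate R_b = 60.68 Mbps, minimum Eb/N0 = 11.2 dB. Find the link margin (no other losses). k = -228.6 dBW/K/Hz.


C/N0 = EIRP - FSPL + G/T - k = 41.4 - 208.9 + 33.9 - (-228.6)
C/N0 = 95.0000 dB-Hz
R_b = 60.68 Mbps = 6.068e+07 bps -> 10*log10(R_b) = 77.8305 dB-Hz
Eb/N0 = C/N0 - 10*log10(R_b) = 95.0000 - 77.8305 = 17.1695 dB
Margin = Eb/N0 - Eb/N0_req = 17.1695 - 11.2 = 5.9695 dB (link closes)

5.9695 dB


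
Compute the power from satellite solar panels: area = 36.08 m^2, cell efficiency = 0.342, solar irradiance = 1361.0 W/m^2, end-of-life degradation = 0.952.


P = area * eta * S * degradation
P = 36.08 * 0.342 * 1361.0 * 0.952
P = 15987.7632 W

15987.7632 W


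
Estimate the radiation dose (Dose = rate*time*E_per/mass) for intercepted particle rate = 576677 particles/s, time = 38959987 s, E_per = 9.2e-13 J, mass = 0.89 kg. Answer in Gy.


Total energy deposited = rate * time * E_per
  = 576677 * 38959987 * 9.2e-13 = 20.6699 J
Dose = E_total / mass = 20.6699 / 0.89
Dose = 23.2247 Gy

23.2247 Gy


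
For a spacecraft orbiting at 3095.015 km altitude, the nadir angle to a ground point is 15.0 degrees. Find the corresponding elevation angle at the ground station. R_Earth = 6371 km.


r = R_E + alt = 9466.0150 km
Law of sines in the satellite / Earth-center / ground-point triangle:
  sin(nadir)/R_E = sin(90 + el)/r  =>  cos(el) = (r/R_E)*sin(nadir)
cos(el) = (9466.0150 / 6371.0000) * sin(15.0 deg) = 0.3845527
el = arccos(0.3845527) = 67.3840 deg
(Earth-central angle = 90 - nadir - el = 7.6160 deg)

67.3840 degrees


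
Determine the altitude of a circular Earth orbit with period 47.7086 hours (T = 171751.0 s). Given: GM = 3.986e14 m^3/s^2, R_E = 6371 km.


T = 171751.0 s
r = (mu*T^2/(4*pi^2))^(1/3) = (3.986e14 * 171751.0^2 / (4*pi^2))^(1/3)
r = 6.6781889e+07 m = 66781.8894 km
alt = r - R_E = 66781.8894 - 6371 = 60410.8894 km

60410.8894 km


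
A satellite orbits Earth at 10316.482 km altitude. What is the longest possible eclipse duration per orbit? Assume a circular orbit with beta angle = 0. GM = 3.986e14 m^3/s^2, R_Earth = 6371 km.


r = 16687.4820 km
T = 357.5577 min
Eclipse fraction = arcsin(R_E/r)/pi = arcsin(6371.0000/16687.4820)/pi
= arcsin(0.3817832)/pi = 0.1246899
Eclipse duration = 0.1246899 * 357.5577 = 44.5838 min

44.5838 minutes


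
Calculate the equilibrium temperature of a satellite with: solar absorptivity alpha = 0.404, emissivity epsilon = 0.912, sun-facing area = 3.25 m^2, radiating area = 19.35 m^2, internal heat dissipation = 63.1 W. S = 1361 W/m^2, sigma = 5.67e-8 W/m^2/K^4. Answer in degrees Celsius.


Numerator = alpha*S*A_sun + Q_int = 0.404*1361*3.25 + 63.1 = 1850.0930 W
Denominator = eps*sigma*A_rad = 0.912*5.67e-8*19.35 = 1.0005962e-06 W/K^4
T^4 = 1.8489906e+09 K^4
T = 207.3641 K = -65.7859 C

-65.7859 degrees Celsius


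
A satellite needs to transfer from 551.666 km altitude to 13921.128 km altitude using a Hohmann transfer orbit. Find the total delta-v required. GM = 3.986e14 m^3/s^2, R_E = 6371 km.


r1 = 6922.6660 km = 6.922666e+06 m
r2 = 20292.1280 km = 2.0292128e+07 m
dv1 = sqrt(mu/r1)*(sqrt(2*r2/(r1+r2)) - 1) = 1678.2589 m/s
dv2 = sqrt(mu/r2)*(1 - sqrt(2*r1/(r1+r2))) = 1270.8372 m/s
total dv = |dv1| + |dv2| = 1678.2589 + 1270.8372 = 2949.0961 m/s = 2.9491 km/s

2.9491 km/s


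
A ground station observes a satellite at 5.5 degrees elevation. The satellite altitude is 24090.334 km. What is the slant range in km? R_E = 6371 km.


h = 24090.334 km, el = 5.5 deg
d = -R_E*sin(el) + sqrt((R_E*sin(el))^2 + 2*R_E*h + h^2)
d = -6371.0000*sin(0.09599311) + sqrt((6371.0000*0.09584575)^2 + 2*6371.0000*24090.334 + 24090.334^2)
d = 29183.2604 km

29183.2604 km


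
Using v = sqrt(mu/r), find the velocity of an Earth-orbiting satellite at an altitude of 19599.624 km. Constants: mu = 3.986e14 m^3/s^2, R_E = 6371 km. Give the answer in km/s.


r = R_E + alt = 6371.0 + 19599.624 = 25970.6240 km = 2.5970624e+07 m
v = sqrt(mu/r) = sqrt(3.986e14 / 2.5970624e+07) = 3917.6664 m/s = 3.9177 km/s

3.9177 km/s


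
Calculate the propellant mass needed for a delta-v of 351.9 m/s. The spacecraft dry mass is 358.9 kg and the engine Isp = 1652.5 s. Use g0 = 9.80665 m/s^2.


ve = Isp * g0 = 1652.5 * 9.80665 = 16205.489125 m/s
mass ratio = exp(dv/ve) = exp(351.9/16205.489125) = 1.02195235
m_prop = m_dry * (mr - 1) = 358.9 * (1.02195235 - 1)
m_prop = 7.8787 kg

7.8787 kg


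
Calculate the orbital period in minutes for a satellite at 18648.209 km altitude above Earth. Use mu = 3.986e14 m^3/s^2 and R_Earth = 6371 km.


r = 25019.2090 km = 2.5019209e+07 m
T = 2*pi*sqrt(r^3/mu) = 2*pi*sqrt(1.5661045e+22 / 3.986e14)
T = 39384.1597 s = 656.4027 min

656.4027 minutes


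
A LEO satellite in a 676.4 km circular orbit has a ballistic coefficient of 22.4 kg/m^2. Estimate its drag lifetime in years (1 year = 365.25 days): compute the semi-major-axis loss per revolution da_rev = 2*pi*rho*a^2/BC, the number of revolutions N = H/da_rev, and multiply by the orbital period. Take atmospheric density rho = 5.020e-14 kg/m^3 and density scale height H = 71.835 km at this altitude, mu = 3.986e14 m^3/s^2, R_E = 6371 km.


a = R_E + alt = 7047.4000 km = 7.0474e+06 m
da_rev = 2*pi*rho*a^2/BC = 2*pi*5.020e-14*(7.0474e+06)^2/22.4 = 0.699348119 m per revolution
N = H/da_rev = 71835.0000 m / 0.699348119 m = 102717.0847 revolutions
P = 2*pi*sqrt(a^3/mu) = 5887.8211 s
lifetime = N*P = 102717.0847 * 5887.8211 = 6.0477982e+08 s = 6999.7664 days
years = 6999.7664 / 365.25 = 19.1643 years

19.1643 years


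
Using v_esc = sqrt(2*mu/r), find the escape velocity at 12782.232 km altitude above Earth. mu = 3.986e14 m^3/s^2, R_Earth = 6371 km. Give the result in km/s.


r = 6371.0 + 12782.232 = 19153.2320 km = 1.9153232e+07 m
v_esc = sqrt(2*mu/r) = sqrt(2*3.986e14 / 1.9153232e+07)
v_esc = 6451.5284 m/s = 6.4515 km/s

6.4515 km/s


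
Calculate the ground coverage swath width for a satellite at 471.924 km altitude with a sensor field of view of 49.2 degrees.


FOV = 49.2 deg = 0.858702 rad
swath = 2 * alt * tan(FOV/2) = 2 * 471.924 * tan(0.429351)
swath = 2 * 471.924 * 0.4578357
swath = 432.1274 km

432.1274 km


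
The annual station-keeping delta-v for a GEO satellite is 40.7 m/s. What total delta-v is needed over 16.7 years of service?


dV = rate * years = 40.7 * 16.7
dV = 679.6900 m/s

679.6900 m/s


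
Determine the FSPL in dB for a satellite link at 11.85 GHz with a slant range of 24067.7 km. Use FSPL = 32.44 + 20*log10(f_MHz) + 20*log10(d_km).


f = 11.85 GHz = 11850.0000 MHz
d = 24067.7 km
FSPL = 32.44 + 20*log10(11850.0000) + 20*log10(24067.7)
FSPL = 32.44 + 81.4744 + 87.6287
FSPL = 201.5431 dB

201.5431 dB


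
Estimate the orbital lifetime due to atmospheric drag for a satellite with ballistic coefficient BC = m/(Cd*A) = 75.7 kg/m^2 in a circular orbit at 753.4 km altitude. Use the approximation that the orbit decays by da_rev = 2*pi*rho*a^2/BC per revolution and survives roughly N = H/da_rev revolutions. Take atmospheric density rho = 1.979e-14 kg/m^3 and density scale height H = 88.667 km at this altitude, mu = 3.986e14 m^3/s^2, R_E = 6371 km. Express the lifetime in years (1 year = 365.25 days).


a = R_E + alt = 7124.4000 km = 7.1244e+06 m
da_rev = 2*pi*rho*a^2/BC = 2*pi*1.979e-14*(7.1244e+06)^2/75.7 = 0.0833731812 m per revolution
N = H/da_rev = 88667.0000 m / 0.0833731812 m = 1.0634955e+06 revolutions
P = 2*pi*sqrt(a^3/mu) = 5984.5798 s
lifetime = N*P = 1.0634955e+06 * 5984.5798 = 6.3645735e+09 s = 73664.0450 days
years = 73664.0450 / 365.25 = 201.6812 years

201.6812 years


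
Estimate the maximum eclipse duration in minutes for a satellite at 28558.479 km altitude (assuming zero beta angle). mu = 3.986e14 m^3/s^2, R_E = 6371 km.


r = 34929.4790 km
T = 1082.7997 min
Eclipse fraction = arcsin(R_E/r)/pi = arcsin(6371.0000/34929.4790)/pi
= arcsin(0.1823961)/pi = 0.05838531
Eclipse duration = 0.05838531 * 1082.7997 = 63.2196 min

63.2196 minutes


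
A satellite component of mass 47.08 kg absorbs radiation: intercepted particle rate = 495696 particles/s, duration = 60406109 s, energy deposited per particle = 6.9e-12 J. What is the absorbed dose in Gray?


Total energy deposited = rate * time * E_per
  = 495696 * 60406109 * 6.9e-12 = 206.6072 J
Dose = E_total / mass = 206.6072 / 47.08
Dose = 4.3884 Gy

4.3884 Gy


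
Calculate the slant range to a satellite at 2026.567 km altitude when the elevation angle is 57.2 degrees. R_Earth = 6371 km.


h = 2026.567 km, el = 57.2 deg
d = -R_E*sin(el) + sqrt((R_E*sin(el))^2 + 2*R_E*h + h^2)
d = -6371.0000*sin(0.9983283) + sqrt((6371.0000*0.8405666)^2 + 2*6371.0000*2026.567 + 2026.567^2)
d = 2300.3489 km

2300.3489 km


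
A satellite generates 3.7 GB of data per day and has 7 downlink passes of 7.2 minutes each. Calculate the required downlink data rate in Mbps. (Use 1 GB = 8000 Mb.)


total contact time = 7 * 7.2 * 60 = 3024.0000 s
data = 3.7 GB = 29600.0000 Mb
rate = 29600.0000 / 3024.0000 = 9.7884 Mbps

9.7884 Mbps


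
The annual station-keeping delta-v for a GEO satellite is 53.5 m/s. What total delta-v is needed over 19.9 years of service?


dV = rate * years = 53.5 * 19.9
dV = 1064.6500 m/s

1064.6500 m/s


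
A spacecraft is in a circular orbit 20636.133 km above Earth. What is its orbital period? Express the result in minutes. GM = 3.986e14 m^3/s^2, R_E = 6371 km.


r = 27007.1330 km = 2.7007133e+07 m
T = 2*pi*sqrt(r^3/mu) = 2*pi*sqrt(1.9698604e+22 / 3.986e14)
T = 44170.1573 s = 736.1693 min

736.1693 minutes


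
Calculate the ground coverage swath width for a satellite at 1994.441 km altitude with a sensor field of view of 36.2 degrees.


FOV = 36.2 deg = 0.6318092 rad
swath = 2 * alt * tan(FOV/2) = 2 * 1994.441 * tan(0.3159046)
swath = 2 * 1994.441 * 0.3268504
swath = 1303.7676 km

1303.7676 km


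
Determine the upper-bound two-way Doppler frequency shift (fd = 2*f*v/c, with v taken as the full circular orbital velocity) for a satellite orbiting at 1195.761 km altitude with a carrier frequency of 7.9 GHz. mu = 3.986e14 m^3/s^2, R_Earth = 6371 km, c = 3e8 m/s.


r = 7.566761e+06 m
v = sqrt(mu/r) = 7257.9444 m/s (worst-case radial velocity)
f = 7.9 GHz = 7.9e+09 Hz
fd = 2*f*v/c = 2*7.9e+09*7257.9444/3.0e+08
fd = 382251.7400 Hz

382251.7400 Hz


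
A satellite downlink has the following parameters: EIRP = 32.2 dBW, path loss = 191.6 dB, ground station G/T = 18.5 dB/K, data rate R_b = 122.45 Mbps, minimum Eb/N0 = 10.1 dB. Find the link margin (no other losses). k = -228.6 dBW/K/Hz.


C/N0 = EIRP - FSPL + G/T - k = 32.2 - 191.6 + 18.5 - (-228.6)
C/N0 = 87.7000 dB-Hz
R_b = 122.45 Mbps = 1.2245e+08 bps -> 10*log10(R_b) = 80.8796 dB-Hz
Eb/N0 = C/N0 - 10*log10(R_b) = 87.7000 - 80.8796 = 6.8204 dB
Margin = Eb/N0 - Eb/N0_req = 6.8204 - 10.1 = -3.2796 dB (negative margin: link does not close)

-3.2796 dB


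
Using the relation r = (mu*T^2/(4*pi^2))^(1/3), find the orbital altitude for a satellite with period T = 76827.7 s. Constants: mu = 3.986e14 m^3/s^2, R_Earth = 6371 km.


T = 76827.7 s
r = (mu*T^2/(4*pi^2))^(1/3) = (3.986e14 * 76827.7^2 / (4*pi^2))^(1/3)
r = 3.9060495e+07 m = 39060.4948 km
alt = r - R_E = 39060.4948 - 6371 = 32689.4948 km

32689.4948 km


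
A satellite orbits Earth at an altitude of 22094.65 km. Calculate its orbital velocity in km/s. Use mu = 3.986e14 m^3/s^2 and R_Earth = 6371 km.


r = R_E + alt = 6371.0 + 22094.65 = 28465.6500 km = 2.846565e+07 m
v = sqrt(mu/r) = sqrt(3.986e14 / 2.846565e+07) = 3742.0371 m/s = 3.7420 km/s

3.7420 km/s


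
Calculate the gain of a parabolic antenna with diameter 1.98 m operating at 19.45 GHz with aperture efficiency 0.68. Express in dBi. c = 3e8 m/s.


lambda = c/f = 3e8 / 1.945e+10 = 0.01542416 m
G = eta*(pi*D/lambda)^2 = 0.68*(pi*1.98/0.01542416)^2
G = 110595.0630 (linear)
G = 10*log10(110595.0630) = 50.4374 dBi

50.4374 dBi


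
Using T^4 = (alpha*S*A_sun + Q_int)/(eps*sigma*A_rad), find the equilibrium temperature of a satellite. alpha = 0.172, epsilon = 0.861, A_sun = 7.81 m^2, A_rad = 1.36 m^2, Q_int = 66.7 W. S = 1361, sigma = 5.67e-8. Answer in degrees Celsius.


Numerator = alpha*S*A_sun + Q_int = 0.172*1361*7.81 + 66.7 = 1894.9585 W
Denominator = eps*sigma*A_rad = 0.861*5.67e-8*1.36 = 6.6393432e-08 W/K^4
T^4 = 2.8541355e+10 K^4
T = 411.0254 K = 137.8754 C

137.8754 degrees Celsius


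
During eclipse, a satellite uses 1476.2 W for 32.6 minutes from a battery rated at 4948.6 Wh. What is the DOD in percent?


E_used = P * t / 60 = 1476.2 * 32.6 / 60 = 802.0687 Wh
DOD = E_used / E_total * 100 = 802.0687 / 4948.6 * 100
DOD = 16.2080 %

16.2080 %


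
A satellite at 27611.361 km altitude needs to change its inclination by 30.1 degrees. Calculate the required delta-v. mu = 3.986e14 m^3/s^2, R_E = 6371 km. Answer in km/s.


r = 33982.3610 km = 3.3982361e+07 m
V = sqrt(mu/r) = 3424.8525 m/s
di = 30.1 deg = 0.5253441 rad
dV = 2*V*sin(di/2) = 2*3424.8525*sin(0.2626721)
dV = 1778.6073 m/s = 1.7786 km/s

1.7786 km/s


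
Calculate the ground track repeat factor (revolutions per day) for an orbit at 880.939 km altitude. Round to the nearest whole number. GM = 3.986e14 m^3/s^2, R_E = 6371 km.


r = 7.251939e+06 m
T = 2*pi*sqrt(r^3/mu) = 6145.9983 s = 102.4333 min
revs/day = 1440 / 102.4333 = 14.0579
Rounded: 14 revolutions per day

14 revolutions per day


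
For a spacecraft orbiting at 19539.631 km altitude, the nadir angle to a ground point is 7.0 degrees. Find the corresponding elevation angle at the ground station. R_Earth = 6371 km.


r = R_E + alt = 25910.6310 km
Law of sines in the satellite / Earth-center / ground-point triangle:
  sin(nadir)/R_E = sin(90 + el)/r  =>  cos(el) = (r/R_E)*sin(nadir)
cos(el) = (25910.6310 / 6371.0000) * sin(7.0 deg) = 0.4956383
el = arccos(0.4956383) = 60.2882 deg
(Earth-central angle = 90 - nadir - el = 22.7118 deg)

60.2882 degrees


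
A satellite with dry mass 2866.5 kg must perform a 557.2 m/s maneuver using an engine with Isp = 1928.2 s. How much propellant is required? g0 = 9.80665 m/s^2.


ve = Isp * g0 = 1928.2 * 9.80665 = 18909.182530 m/s
mass ratio = exp(dv/ve) = exp(557.2/18909.182530) = 1.02990562
m_prop = m_dry * (mr - 1) = 2866.5 * (1.02990562 - 1)
m_prop = 85.7245 kg

85.7245 kg


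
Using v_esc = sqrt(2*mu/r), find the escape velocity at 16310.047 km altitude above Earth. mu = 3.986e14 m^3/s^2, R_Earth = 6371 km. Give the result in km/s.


r = 6371.0 + 16310.047 = 22681.0470 km = 2.2681047e+07 m
v_esc = sqrt(2*mu/r) = sqrt(2*3.986e14 / 2.2681047e+07)
v_esc = 5928.5993 m/s = 5.9286 km/s

5.9286 km/s


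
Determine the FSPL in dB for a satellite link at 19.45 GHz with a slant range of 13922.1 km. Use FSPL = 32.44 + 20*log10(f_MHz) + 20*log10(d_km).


f = 19.45 GHz = 19450.0000 MHz
d = 13922.1 km
FSPL = 32.44 + 20*log10(19450.0000) + 20*log10(13922.1)
FSPL = 32.44 + 85.7784 + 82.8741
FSPL = 201.0925 dB

201.0925 dB


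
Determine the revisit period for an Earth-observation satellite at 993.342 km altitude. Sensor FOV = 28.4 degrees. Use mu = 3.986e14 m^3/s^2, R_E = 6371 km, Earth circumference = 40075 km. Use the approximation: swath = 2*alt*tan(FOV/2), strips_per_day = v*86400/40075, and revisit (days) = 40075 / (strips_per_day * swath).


swath = 2*993.342*tan(0.2478368) = 502.7083 km
v = sqrt(mu/r) = 7357.0155 m/s = 7.3570 km/s
strips/day = v*86400/40075 = 7.3570*86400/40075 = 15.8614
coverage/day = strips * swath = 15.8614 * 502.7083 = 7973.6647 km
revisit = 40075 / 7973.6647 = 5.0259 days

5.0259 days


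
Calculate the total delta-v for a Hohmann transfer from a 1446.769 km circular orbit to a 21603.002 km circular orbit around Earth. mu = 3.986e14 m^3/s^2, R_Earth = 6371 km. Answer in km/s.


r1 = 7817.7690 km = 7.817769e+06 m
r2 = 27974.0020 km = 2.7974002e+07 m
dv1 = sqrt(mu/r1)*(sqrt(2*r2/(r1+r2)) - 1) = 1786.9834 m/s
dv2 = sqrt(mu/r2)*(1 - sqrt(2*r1/(r1+r2))) = 1279.8600 m/s
total dv = |dv1| + |dv2| = 1786.9834 + 1279.8600 = 3066.8434 m/s = 3.0668 km/s

3.0668 km/s


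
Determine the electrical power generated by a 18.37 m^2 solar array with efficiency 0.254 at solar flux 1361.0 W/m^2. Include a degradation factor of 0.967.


P = area * eta * S * degradation
P = 18.37 * 0.254 * 1361.0 * 0.967
P = 6140.8356 W

6140.8356 W


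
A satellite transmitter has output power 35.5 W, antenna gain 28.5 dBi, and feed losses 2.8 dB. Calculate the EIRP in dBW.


Pt = 35.5 W = 15.5023 dBW
EIRP = Pt_dBW + Gt - losses = 15.5023 + 28.5 - 2.8 = 41.2023 dBW

41.2023 dBW


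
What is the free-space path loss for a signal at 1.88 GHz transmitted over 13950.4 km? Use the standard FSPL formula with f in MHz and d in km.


f = 1.88 GHz = 1880.0000 MHz
d = 13950.4 km
FSPL = 32.44 + 20*log10(1880.0000) + 20*log10(13950.4)
FSPL = 32.44 + 65.4832 + 82.8917
FSPL = 180.8149 dB

180.8149 dB


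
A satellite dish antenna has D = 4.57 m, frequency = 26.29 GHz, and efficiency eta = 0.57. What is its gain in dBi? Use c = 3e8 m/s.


lambda = c/f = 3e8 / 2.629e+10 = 0.01141118 m
G = eta*(pi*D/lambda)^2 = 0.57*(pi*4.57/0.01141118)^2
G = 902289.0024 (linear)
G = 10*log10(902289.0024) = 59.5535 dBi

59.5535 dBi


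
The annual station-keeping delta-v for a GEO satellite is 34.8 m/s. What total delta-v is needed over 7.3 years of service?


dV = rate * years = 34.8 * 7.3
dV = 254.0400 m/s

254.0400 m/s


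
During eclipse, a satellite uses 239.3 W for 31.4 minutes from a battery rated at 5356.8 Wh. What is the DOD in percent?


E_used = P * t / 60 = 239.3 * 31.4 / 60 = 125.2337 Wh
DOD = E_used / E_total * 100 = 125.2337 / 5356.8 * 100
DOD = 2.3378 %

2.3378 %


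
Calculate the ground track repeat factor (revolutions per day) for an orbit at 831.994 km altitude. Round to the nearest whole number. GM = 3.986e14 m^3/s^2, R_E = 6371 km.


r = 7.202994e+06 m
T = 2*pi*sqrt(r^3/mu) = 6083.8823 s = 101.3980 min
revs/day = 1440 / 101.3980 = 14.2015
Rounded: 14 revolutions per day

14 revolutions per day


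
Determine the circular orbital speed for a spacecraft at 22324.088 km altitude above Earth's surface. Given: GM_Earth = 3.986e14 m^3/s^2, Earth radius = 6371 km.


r = R_E + alt = 6371.0 + 22324.088 = 28695.0880 km = 2.8695088e+07 m
v = sqrt(mu/r) = sqrt(3.986e14 / 2.8695088e+07) = 3727.0470 m/s = 3.7270 km/s

3.7270 km/s


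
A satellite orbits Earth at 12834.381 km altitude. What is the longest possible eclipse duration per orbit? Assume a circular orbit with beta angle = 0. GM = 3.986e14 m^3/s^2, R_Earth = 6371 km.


r = 19205.3810 km
T = 441.4631 min
Eclipse fraction = arcsin(R_E/r)/pi = arcsin(6371.0000/19205.3810)/pi
= arcsin(0.3317299)/pi = 0.1076323
Eclipse duration = 0.1076323 * 441.4631 = 47.5157 min

47.5157 minutes


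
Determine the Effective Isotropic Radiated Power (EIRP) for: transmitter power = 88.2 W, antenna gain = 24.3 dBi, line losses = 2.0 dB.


Pt = 88.2 W = 19.4547 dBW
EIRP = Pt_dBW + Gt - losses = 19.4547 + 24.3 - 2.0 = 41.7547 dBW

41.7547 dBW


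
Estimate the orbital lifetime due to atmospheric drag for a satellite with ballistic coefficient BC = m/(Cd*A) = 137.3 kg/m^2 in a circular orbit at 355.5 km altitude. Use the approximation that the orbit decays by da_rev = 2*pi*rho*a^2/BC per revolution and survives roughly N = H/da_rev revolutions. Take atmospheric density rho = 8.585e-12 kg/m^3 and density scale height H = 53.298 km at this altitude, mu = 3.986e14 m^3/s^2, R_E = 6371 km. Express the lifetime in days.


a = R_E + alt = 6726.5000 km = 6.7265e+06 m
da_rev = 2*pi*rho*a^2/BC = 2*pi*8.585e-12*(6.7265e+06)^2/137.3 = 17.775750 m per revolution
N = H/da_rev = 53298.0000 m / 17.775750 m = 2998.3546 revolutions
P = 2*pi*sqrt(a^3/mu) = 5490.2857 s
lifetime = N*P = 2998.3546 * 5490.2857 = 1.6461823e+07 s = 190.5304 days

190.5304 days


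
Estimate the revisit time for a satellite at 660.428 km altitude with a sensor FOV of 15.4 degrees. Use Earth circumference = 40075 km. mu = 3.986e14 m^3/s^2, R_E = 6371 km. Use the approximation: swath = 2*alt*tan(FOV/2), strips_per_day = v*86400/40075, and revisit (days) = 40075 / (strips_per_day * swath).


swath = 2*660.428*tan(0.1343904) = 178.5867 km
v = sqrt(mu/r) = 7529.1661 m/s = 7.5292 km/s
strips/day = v*86400/40075 = 7.5292*86400/40075 = 16.2326
coverage/day = strips * swath = 16.2326 * 178.5867 = 2898.9204 km
revisit = 40075 / 2898.9204 = 13.8241 days

13.8241 days
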